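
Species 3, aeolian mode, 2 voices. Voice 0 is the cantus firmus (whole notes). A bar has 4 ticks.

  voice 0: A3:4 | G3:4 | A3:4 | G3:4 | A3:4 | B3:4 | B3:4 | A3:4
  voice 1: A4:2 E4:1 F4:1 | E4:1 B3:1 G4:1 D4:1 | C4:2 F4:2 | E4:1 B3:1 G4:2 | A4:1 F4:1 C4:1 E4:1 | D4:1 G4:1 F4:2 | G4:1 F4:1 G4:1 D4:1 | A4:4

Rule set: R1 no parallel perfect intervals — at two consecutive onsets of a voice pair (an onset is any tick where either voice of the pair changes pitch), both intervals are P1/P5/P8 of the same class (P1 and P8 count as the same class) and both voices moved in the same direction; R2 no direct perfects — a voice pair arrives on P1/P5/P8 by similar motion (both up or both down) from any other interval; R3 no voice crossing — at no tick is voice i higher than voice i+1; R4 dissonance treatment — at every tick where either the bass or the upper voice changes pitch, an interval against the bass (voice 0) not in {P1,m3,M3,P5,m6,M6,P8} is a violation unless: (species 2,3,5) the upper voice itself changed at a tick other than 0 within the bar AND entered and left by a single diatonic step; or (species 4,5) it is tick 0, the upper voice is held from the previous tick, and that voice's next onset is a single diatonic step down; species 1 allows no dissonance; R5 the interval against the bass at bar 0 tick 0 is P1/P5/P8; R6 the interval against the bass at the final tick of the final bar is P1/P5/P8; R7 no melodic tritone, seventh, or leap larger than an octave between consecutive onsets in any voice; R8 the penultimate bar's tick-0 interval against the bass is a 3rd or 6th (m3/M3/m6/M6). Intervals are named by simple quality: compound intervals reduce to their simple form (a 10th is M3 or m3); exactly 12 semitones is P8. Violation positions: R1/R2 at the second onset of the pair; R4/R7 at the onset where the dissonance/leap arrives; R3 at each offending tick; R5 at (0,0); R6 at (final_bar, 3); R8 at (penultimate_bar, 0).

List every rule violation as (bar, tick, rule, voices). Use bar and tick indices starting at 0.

bar 0: v0=A3 v1=A4 downbeat P8
bar 1: v0=G3 v1=E4 downbeat M6
bar 2: v0=A3 v1=C4 downbeat m3
bar 3: v0=G3 v1=E4 downbeat M6
bar 4: v0=A3 v1=A4 downbeat P8
bar 5: v0=B3 v1=D4 downbeat m3
bar 6: v0=B3 v1=G4 downbeat m6
bar 7: v0=A3 v1=A4 downbeat P8
  -> R1 @ bar 4 tick 0 v(0, 1): G3/G4 P8 -> A3/A4 P8 similar

(4, 0, R1, (0, 1))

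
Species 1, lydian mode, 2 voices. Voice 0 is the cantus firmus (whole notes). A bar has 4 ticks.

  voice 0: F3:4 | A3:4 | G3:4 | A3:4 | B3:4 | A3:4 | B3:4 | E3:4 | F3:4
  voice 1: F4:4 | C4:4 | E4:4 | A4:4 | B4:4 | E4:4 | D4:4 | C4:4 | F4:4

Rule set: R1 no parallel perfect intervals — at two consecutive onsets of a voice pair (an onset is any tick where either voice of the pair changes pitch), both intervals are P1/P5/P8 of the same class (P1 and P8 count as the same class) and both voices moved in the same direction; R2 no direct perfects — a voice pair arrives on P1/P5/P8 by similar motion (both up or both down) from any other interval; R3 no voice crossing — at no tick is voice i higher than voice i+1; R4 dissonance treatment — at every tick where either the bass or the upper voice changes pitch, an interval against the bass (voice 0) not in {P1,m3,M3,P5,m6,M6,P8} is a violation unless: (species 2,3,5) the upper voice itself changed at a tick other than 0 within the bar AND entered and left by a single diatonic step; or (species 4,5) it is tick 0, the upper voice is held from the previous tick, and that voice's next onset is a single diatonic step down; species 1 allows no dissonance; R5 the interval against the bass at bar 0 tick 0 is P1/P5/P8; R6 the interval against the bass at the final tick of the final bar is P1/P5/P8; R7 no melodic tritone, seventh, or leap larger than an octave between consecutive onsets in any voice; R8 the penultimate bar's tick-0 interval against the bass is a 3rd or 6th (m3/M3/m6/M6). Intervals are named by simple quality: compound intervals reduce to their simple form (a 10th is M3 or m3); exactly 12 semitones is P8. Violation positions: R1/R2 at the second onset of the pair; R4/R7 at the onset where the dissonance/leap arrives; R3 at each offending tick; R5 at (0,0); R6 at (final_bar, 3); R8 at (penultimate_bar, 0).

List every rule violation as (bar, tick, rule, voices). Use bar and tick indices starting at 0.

bar 0: v0=F3 v1=F4 downbeat P8
bar 1: v0=A3 v1=C4 downbeat m3
bar 2: v0=G3 v1=E4 downbeat M6
bar 3: v0=A3 v1=A4 downbeat P8
bar 4: v0=B3 v1=B4 downbeat P8
bar 5: v0=A3 v1=E4 downbeat P5
bar 6: v0=B3 v1=D4 downbeat m3
bar 7: v0=E3 v1=C4 downbeat m6
bar 8: v0=F3 v1=F4 downbeat P8
  -> R2 @ bar 3 tick 0 v(0, 1): G3/E4 M6 -> A3/A4 P8 similar
  -> R1 @ bar 4 tick 0 v(0, 1): A3/A4 P8 -> B3/B4 P8 similar
  -> R2 @ bar 5 tick 0 v(0, 1): B3/B4 P8 -> A3/E4 P5 similar
  -> R2 @ bar 8 tick 0 v(0, 1): E3/C4 m6 -> F3/F4 P8 similar

(3, 0, R2, (0, 1))
(4, 0, R1, (0, 1))
(5, 0, R2, (0, 1))
(8, 0, R2, (0, 1))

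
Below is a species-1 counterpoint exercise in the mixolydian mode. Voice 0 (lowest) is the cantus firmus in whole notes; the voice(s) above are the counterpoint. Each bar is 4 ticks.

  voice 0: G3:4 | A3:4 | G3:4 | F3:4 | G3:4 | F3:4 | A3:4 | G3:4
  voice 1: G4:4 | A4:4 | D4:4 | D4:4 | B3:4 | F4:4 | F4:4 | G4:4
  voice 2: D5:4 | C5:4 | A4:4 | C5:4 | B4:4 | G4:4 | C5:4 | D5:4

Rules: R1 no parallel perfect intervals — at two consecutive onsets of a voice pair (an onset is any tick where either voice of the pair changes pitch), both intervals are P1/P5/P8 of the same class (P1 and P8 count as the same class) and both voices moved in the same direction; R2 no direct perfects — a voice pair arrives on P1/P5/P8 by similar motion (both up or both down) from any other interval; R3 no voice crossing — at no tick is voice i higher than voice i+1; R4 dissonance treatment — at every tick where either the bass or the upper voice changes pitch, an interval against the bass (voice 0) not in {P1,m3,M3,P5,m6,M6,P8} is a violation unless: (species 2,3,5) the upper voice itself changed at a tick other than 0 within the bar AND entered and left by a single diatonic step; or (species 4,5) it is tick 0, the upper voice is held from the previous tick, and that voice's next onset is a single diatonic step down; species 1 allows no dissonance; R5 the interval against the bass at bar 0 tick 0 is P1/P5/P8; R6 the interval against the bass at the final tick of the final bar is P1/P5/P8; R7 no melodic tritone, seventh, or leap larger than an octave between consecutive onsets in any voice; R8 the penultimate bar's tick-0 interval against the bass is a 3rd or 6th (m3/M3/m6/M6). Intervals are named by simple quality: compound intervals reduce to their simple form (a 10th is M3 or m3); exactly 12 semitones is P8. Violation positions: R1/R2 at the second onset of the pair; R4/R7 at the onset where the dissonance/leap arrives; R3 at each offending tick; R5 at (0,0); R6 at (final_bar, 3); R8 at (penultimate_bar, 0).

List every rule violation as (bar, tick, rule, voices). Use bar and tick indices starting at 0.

(1, 0, R1, (0, 1))
(2, 0, R2, (0, 1))
(2, 0, R2, (1, 2))
(2, 0, R4, (0, 2))
(4, 0, R2, (1, 2))
(5, 0, R4, (0, 2))
(5, 0, R7, (1,))
(7, 0, R1, (1, 2))

bar 0: v0=G3 v1=G4 v2=D5 downbeat P5
bar 1: v0=A3 v1=A4 v2=C5 downbeat m3
bar 2: v0=G3 v1=D4 v2=A4 downbeat M2
bar 3: v0=F3 v1=D4 v2=C5 downbeat P5
bar 4: v0=G3 v1=B3 v2=B4 downbeat M3
bar 5: v0=F3 v1=F4 v2=G4 downbeat M2
bar 6: v0=A3 v1=F4 v2=C5 downbeat m3
bar 7: v0=G3 v1=G4 v2=D5 downbeat P5
  -> R1 @ bar 1 tick 0 v(0, 1): G3/G4 P8 -> A3/A4 P8 similar
  -> R2 @ bar 2 tick 0 v(0, 1): A3/A4 P8 -> G3/D4 P5 similar
  -> R2 @ bar 2 tick 0 v(1, 2): A4/C5 m3 -> D4/A4 P5 similar
  -> R4 @ bar 2 tick 0 v(0, 2): G3/A4 M2 untreated
  -> R2 @ bar 4 tick 0 v(1, 2): D4/C5 m7 -> B3/B4 P8 similar
  -> R4 @ bar 5 tick 0 v(0, 2): F3/G4 M2 untreated
  -> R7 @ bar 5 tick 0 v(1,): B3->F4 leap 6st
  -> R1 @ bar 7 tick 0 v(1, 2): F4/C5 P5 -> G4/D5 P5 similar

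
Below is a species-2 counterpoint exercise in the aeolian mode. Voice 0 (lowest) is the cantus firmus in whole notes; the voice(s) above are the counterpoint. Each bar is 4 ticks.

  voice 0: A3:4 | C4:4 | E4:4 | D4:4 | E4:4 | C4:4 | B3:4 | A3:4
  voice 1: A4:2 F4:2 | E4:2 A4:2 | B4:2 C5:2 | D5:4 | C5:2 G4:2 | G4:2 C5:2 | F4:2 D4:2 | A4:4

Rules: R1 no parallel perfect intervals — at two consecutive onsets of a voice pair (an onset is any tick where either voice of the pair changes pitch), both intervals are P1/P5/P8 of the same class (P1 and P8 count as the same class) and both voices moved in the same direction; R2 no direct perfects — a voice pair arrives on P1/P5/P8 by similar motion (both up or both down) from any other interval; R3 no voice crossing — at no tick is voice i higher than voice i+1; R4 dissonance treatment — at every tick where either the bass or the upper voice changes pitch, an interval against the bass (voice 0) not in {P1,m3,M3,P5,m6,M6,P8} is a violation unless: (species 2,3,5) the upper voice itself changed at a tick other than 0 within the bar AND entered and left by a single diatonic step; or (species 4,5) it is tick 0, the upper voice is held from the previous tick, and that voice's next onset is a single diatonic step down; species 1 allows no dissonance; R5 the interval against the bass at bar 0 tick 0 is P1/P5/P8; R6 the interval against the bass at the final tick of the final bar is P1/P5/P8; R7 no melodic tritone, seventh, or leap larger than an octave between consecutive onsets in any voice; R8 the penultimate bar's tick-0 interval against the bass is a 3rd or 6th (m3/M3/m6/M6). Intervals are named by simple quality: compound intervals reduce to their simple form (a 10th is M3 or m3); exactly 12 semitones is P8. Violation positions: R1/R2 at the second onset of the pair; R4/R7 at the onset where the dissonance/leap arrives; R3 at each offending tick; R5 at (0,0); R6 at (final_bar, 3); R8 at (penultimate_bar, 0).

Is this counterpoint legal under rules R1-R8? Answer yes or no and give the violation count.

No (3 violations)

bar 0: v0=A3 v1=A4 (P8)
bar 1: v0=C4 v1=E4 (M3)
bar 2: v0=E4 v1=B4 (P5)
bar 3: v0=D4 v1=D5 (P8)
bar 4: v0=E4 v1=C5 (m6)
bar 5: v0=C4 v1=G4 (P5)
bar 6: v0=B3 v1=F4 (TT)
bar 7: v0=A3 v1=A4 (P8)
  R2 @ bar2.0: C4/A4 M6 -> E4/B4 P5 similar
  R4 @ bar6.0: B3/F4 TT untreated
  R8 @ bar6.0: penult TT not 3rd/6th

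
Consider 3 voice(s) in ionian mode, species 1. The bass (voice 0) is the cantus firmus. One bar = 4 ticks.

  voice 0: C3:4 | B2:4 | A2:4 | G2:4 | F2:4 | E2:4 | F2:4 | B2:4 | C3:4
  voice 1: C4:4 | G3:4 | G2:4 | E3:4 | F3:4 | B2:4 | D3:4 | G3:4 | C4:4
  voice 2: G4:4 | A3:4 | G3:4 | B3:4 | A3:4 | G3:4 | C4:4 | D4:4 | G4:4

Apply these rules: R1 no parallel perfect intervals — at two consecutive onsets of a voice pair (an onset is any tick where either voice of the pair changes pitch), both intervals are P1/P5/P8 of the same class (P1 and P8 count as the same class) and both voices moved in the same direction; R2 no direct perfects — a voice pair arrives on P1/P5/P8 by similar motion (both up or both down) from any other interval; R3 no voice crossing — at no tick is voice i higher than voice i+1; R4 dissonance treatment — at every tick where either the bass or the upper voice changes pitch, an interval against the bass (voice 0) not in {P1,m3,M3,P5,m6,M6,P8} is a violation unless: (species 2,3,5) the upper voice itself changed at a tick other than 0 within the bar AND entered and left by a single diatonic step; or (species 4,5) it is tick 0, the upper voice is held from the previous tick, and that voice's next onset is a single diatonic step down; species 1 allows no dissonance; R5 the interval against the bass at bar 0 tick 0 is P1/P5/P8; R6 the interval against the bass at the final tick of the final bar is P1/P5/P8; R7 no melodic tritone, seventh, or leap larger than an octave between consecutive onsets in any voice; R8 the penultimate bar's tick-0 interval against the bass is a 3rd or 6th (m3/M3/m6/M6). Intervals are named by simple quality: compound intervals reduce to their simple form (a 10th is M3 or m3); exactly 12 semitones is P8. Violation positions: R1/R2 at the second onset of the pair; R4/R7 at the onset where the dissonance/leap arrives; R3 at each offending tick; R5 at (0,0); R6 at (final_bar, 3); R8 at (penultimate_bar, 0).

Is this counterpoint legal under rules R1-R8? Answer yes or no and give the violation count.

No (18 violations)

bar 0: v0=C3 v1=C4 v2=G4 (P5)
bar 1: v0=B2 v1=G3 v2=A3 (m7)
bar 2: v0=A2 v1=G2 v2=G3 (m7)
bar 3: v0=G2 v1=E3 v2=B3 (M3)
bar 4: v0=F2 v1=F3 v2=A3 (M3)
bar 5: v0=E2 v1=B2 v2=G3 (m3)
bar 6: v0=F2 v1=D3 v2=C4 (P5)
bar 7: v0=B2 v1=G3 v2=D4 (m3)
bar 8: v0=C3 v1=C4 v2=G4 (P5)
  R4 @ bar1.0: B2/A3 m7 untreated
  R7 @ bar1.0: G4->A3 leap 10st
  R2 @ bar2.0: G3/A3 M2 -> G2/G3 P8 similar
  R3 @ bar2.0: A2 above G2
  R4 @ bar2.0: A2/G2 M2 untreated
  R4 @ bar2.0: A2/G3 m7 untreated
  R3 @ bar2.1: A2 above G2
  R3 @ bar2.2: A2 above G2
  R3 @ bar2.3: A2 above G2
  R2 @ bar3.0: G2/G3 P8 -> E3/B3 P5 similar
  R2 @ bar5.0: F2/F3 P8 -> E2/B2 P5 similar
  R7 @ bar5.0: F3->B2 leap 6st
  R2 @ bar6.0: E2/G3 m3 -> F2/C4 P5 similar
  R2 @ bar7.0: D3/C4 m7 -> G3/D4 P5 similar
  R7 @ bar7.0: F2->B2 leap 6st
  R1 @ bar8.0: G3/D4 P5 -> C4/G4 P5 similar
  R2 @ bar8.0: B2/G3 m6 -> C3/C4 P8 similar
  R2 @ bar8.0: B2/D4 m3 -> C3/G4 P5 similar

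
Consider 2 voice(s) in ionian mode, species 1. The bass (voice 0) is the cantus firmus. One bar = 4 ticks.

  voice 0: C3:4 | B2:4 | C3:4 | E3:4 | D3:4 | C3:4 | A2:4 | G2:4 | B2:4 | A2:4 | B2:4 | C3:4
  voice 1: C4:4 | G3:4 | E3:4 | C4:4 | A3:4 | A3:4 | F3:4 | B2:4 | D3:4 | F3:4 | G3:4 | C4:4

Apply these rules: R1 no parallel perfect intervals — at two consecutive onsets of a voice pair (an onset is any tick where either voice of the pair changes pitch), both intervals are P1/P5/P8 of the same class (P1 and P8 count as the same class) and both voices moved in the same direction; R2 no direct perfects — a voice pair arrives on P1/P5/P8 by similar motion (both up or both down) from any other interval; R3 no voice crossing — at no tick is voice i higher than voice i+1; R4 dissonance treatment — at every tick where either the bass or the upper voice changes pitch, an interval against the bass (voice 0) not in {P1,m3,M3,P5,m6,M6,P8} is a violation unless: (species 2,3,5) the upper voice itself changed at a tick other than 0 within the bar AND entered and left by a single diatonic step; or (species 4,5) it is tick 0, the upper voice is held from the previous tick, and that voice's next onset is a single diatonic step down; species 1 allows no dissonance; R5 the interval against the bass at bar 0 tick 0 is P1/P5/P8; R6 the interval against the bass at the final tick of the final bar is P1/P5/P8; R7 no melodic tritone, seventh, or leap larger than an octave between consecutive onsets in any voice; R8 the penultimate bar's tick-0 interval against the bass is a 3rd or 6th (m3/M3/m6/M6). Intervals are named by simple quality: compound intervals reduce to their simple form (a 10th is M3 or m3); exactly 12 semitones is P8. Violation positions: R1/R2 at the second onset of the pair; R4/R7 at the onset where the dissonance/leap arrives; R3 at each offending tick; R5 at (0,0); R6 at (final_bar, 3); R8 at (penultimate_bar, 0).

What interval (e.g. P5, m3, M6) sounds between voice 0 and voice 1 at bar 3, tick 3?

voice 0=E3 voice 1=C4 -> m6

m6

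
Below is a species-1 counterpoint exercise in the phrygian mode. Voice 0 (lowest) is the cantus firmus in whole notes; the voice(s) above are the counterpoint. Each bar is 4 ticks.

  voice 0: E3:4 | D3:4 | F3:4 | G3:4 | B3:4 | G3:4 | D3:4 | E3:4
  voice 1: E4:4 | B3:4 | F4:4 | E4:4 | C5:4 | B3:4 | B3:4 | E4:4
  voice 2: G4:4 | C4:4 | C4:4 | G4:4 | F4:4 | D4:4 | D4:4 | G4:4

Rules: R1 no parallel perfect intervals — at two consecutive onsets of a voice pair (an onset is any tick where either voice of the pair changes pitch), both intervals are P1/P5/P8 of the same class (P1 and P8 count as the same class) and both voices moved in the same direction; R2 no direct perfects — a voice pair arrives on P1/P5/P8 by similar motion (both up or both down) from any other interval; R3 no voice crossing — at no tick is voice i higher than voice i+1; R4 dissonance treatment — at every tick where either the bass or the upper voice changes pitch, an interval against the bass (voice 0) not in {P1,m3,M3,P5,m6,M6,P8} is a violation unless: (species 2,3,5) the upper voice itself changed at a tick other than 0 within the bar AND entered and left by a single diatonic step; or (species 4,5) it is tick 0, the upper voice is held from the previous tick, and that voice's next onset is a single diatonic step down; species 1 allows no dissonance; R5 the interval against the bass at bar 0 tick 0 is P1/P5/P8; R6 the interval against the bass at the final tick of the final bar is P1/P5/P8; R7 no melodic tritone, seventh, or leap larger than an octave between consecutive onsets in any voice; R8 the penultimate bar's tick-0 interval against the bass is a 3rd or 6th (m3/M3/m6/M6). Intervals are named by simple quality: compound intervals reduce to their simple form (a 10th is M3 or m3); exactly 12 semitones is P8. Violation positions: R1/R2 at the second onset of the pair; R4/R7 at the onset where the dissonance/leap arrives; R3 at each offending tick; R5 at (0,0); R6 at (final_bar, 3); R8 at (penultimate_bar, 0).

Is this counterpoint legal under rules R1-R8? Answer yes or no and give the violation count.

bar 0: v0=E3 v1=E4 v2=G4 (m3)
bar 1: v0=D3 v1=B3 v2=C4 (m7)
bar 2: v0=F3 v1=F4 v2=C4 (P5)
bar 3: v0=G3 v1=E4 v2=G4 (P8)
bar 4: v0=B3 v1=C5 v2=F4 (TT)
bar 5: v0=G3 v1=B3 v2=D4 (P5)
bar 6: v0=D3 v1=B3 v2=D4 (P8)
bar 7: v0=E3 v1=E4 v2=G4 (m3)
  R5 @ bar0.0: opens on m3
  R4 @ bar1.0: D3/C4 m7 untreated
  R2 @ bar2.0: D3/B3 M6 -> F3/F4 P8 similar
  R3 @ bar2.0: F4 above C4
  R7 @ bar2.0: B3->F4 leap 6st
  R3 @ bar2.1: F4 above C4
  R3 @ bar2.2: F4 above C4
  R3 @ bar2.3: F4 above C4
  R2 @ bar3.0: F3/C4 P5 -> G3/G4 P8 similar
  R3 @ bar4.0: C5 above F4
  R4 @ bar4.0: B3/C5 m2 untreated
  R4 @ bar4.0: B3/F4 TT untreated
  R3 @ bar4.1: C5 above F4
  R3 @ bar4.2: C5 above F4
  R3 @ bar4.3: C5 above F4
  R2 @ bar5.0: B3/F4 TT -> G3/D4 P5 similar
  R7 @ bar5.0: C5->B3 leap 13st
  R8 @ bar6.0: penult P8 not 3rd/6th
  R2 @ bar7.0: D3/B3 M6 -> E3/E4 P8 similar
  R6 @ bar7.3: closes on m3

No (20 violations)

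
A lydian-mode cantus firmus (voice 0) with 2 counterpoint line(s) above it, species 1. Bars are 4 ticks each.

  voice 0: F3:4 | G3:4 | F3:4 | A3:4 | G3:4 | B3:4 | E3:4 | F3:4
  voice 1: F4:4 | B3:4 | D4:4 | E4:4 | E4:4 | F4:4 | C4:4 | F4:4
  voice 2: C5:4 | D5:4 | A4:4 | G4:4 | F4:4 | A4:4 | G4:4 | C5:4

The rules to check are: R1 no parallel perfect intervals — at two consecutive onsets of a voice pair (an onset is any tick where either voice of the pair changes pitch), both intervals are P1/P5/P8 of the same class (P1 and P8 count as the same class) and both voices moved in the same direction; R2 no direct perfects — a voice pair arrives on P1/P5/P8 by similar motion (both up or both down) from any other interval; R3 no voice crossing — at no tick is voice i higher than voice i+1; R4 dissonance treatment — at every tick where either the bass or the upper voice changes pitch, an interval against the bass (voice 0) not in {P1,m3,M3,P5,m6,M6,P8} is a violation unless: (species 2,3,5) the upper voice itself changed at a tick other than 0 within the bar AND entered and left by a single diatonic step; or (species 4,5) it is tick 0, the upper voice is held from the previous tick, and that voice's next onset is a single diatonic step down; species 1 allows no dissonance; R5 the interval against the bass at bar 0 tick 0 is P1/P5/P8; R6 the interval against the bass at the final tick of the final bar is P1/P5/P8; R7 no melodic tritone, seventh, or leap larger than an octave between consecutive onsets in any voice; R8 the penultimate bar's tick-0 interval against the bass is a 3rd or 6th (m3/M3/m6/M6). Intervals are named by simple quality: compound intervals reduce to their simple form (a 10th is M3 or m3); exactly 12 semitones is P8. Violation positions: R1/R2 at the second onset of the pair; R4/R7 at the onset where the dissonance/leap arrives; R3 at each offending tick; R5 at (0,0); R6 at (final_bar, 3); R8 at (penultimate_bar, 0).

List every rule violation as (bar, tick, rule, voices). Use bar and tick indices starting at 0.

(1, 0, R1, (0, 2))
(1, 0, R7, (1,))
(3, 0, R2, (0, 1))
(3, 0, R4, (0, 2))
(4, 0, R4, (0, 2))
(5, 0, R4, (0, 1))
(5, 0, R4, (0, 2))
(6, 0, R2, (1, 2))
(7, 0, R1, (1, 2))
(7, 0, R2, (0, 1))
(7, 0, R2, (0, 2))

bar 0: v0=F3 v1=F4 v2=C5 downbeat P5
bar 1: v0=G3 v1=B3 v2=D5 downbeat P5
bar 2: v0=F3 v1=D4 v2=A4 downbeat M3
bar 3: v0=A3 v1=E4 v2=G4 downbeat m7
bar 4: v0=G3 v1=E4 v2=F4 downbeat m7
bar 5: v0=B3 v1=F4 v2=A4 downbeat m7
bar 6: v0=E3 v1=C4 v2=G4 downbeat m3
bar 7: v0=F3 v1=F4 v2=C5 downbeat P5
  -> R1 @ bar 1 tick 0 v(0, 2): F3/C5 P5 -> G3/D5 P5 similar
  -> R7 @ bar 1 tick 0 v(1,): F4->B3 leap 6st
  -> R2 @ bar 3 tick 0 v(0, 1): F3/D4 M6 -> A3/E4 P5 similar
  -> R4 @ bar 3 tick 0 v(0, 2): A3/G4 m7 untreated
  -> R4 @ bar 4 tick 0 v(0, 2): G3/F4 m7 untreated
  -> R4 @ bar 5 tick 0 v(0, 1): B3/F4 TT untreated
  -> R4 @ bar 5 tick 0 v(0, 2): B3/A4 m7 untreated
  -> R2 @ bar 6 tick 0 v(1, 2): F4/A4 M3 -> C4/G4 P5 similar
  -> R1 @ bar 7 tick 0 v(1, 2): C4/G4 P5 -> F4/C5 P5 similar
  -> R2 @ bar 7 tick 0 v(0, 1): E3/C4 m6 -> F3/F4 P8 similar
  -> R2 @ bar 7 tick 0 v(0, 2): E3/G4 m3 -> F3/C5 P5 similar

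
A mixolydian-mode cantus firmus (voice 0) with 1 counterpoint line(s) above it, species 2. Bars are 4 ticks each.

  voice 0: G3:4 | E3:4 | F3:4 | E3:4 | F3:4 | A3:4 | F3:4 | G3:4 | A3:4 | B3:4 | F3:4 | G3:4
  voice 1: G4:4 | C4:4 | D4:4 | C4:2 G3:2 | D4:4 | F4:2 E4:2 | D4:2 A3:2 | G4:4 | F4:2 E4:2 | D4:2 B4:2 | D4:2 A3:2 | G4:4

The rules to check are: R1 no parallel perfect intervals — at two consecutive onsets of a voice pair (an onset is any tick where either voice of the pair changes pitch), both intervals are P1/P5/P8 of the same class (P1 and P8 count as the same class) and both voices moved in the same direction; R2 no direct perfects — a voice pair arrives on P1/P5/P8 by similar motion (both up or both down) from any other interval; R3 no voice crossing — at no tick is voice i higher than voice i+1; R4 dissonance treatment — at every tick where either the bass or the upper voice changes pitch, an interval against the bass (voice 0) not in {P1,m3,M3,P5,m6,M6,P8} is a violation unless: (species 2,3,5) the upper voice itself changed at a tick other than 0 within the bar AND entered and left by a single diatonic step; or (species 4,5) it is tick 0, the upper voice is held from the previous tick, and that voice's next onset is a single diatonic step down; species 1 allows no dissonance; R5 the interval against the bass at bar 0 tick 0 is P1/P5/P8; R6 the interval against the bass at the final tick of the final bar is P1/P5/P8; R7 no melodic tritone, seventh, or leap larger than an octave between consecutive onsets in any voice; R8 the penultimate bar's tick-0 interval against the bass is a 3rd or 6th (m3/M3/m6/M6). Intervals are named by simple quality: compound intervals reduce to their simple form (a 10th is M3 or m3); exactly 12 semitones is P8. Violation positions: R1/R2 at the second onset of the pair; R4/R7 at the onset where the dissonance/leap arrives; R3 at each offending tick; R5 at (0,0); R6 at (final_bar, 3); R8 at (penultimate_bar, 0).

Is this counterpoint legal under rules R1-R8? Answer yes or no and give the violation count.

bar 0: v0=G3 v1=G4 (P8)
bar 1: v0=E3 v1=C4 (m6)
bar 2: v0=F3 v1=D4 (M6)
bar 3: v0=E3 v1=C4 (m6)
bar 4: v0=F3 v1=D4 (M6)
bar 5: v0=A3 v1=F4 (m6)
bar 6: v0=F3 v1=D4 (M6)
bar 7: v0=G3 v1=G4 (P8)
bar 8: v0=A3 v1=F4 (m6)
bar 9: v0=B3 v1=D4 (m3)
bar 10: v0=F3 v1=D4 (M6)
bar 11: v0=G3 v1=G4 (P8)
  R2 @ bar7.0: F3/A3 M3 -> G3/G4 P8 similar
  R7 @ bar7.0: A3->G4 leap 10st
  R7 @ bar10.0: B3->F3 leap 6st
  R2 @ bar11.0: F3/A3 M3 -> G3/G4 P8 similar
  R7 @ bar11.0: A3->G4 leap 10st

No (5 violations)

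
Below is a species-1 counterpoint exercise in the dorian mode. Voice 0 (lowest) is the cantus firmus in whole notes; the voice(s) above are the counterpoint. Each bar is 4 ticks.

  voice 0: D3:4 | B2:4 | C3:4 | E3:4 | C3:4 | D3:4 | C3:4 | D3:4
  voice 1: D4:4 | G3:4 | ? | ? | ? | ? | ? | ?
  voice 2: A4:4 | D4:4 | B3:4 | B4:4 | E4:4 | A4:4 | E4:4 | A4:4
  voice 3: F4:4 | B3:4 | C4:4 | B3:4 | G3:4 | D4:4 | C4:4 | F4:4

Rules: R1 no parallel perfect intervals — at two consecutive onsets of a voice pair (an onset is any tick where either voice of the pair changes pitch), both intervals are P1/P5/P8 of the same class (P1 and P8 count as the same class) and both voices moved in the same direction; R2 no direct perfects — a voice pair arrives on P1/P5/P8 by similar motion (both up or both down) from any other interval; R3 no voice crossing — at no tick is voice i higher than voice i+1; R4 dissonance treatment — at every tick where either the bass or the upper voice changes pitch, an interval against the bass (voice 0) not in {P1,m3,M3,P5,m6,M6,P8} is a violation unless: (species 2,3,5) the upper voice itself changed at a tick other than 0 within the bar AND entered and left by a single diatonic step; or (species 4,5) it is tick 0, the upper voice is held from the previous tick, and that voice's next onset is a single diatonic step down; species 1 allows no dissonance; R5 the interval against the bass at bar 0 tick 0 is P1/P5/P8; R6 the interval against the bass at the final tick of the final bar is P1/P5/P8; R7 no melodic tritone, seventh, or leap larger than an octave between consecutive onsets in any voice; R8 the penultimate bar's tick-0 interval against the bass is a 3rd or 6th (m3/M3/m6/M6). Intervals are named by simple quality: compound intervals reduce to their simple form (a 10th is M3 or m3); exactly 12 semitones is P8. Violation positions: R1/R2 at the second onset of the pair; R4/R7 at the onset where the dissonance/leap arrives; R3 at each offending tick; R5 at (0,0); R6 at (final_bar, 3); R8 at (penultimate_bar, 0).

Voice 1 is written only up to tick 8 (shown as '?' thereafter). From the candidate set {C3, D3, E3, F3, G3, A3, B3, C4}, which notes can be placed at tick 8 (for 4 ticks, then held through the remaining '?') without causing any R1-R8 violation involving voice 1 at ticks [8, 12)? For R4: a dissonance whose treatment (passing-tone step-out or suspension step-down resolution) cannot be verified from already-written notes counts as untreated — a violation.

{A3, C3, G3}

C3: legal
D3: violates R4
E3: violates R1
F3: violates R4
G3: legal
A3: legal
B3: violates R4
C4: violates R2,R3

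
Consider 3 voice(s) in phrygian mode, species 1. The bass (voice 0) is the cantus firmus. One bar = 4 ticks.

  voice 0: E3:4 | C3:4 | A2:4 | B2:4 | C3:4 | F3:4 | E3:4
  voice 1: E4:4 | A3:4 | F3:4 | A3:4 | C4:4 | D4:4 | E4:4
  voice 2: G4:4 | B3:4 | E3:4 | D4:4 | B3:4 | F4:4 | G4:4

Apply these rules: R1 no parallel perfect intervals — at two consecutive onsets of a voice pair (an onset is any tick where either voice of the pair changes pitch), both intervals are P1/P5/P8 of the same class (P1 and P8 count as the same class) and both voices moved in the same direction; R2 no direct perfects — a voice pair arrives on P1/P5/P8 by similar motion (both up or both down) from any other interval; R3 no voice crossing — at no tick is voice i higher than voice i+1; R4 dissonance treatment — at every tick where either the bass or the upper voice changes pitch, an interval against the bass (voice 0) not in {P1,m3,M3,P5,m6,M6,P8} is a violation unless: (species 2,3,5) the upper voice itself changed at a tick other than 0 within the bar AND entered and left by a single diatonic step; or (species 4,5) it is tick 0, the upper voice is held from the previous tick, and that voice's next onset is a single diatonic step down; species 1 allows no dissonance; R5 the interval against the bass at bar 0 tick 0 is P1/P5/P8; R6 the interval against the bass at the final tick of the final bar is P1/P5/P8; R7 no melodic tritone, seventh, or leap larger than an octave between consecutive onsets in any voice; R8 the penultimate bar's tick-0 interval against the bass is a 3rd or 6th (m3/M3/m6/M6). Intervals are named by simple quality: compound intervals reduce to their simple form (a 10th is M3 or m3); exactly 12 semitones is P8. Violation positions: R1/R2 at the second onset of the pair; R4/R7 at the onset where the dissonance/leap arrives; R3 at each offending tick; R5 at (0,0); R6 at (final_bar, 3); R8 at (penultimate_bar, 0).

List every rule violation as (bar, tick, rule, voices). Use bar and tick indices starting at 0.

bar 0: v0=E3 v1=E4 v2=G4 downbeat m3
bar 1: v0=C3 v1=A3 v2=B3 downbeat M7
bar 2: v0=A2 v1=F3 v2=E3 downbeat P5
bar 3: v0=B2 v1=A3 v2=D4 downbeat m3
bar 4: v0=C3 v1=C4 v2=B3 downbeat M7
bar 5: v0=F3 v1=D4 v2=F4 downbeat P8
bar 6: v0=E3 v1=E4 v2=G4 downbeat m3
  -> R5 @ bar 0 tick 0 v(0, 2): opens on m3
  -> R4 @ bar 1 tick 0 v(0, 2): C3/B3 M7 untreated
  -> R2 @ bar 2 tick 0 v(0, 2): C3/B3 M7 -> A2/E3 P5 similar
  -> R3 @ bar 2 tick 0 v(1, 2): F3 above E3
  -> R3 @ bar 2 tick 1 v(1, 2): F3 above E3
  -> R3 @ bar 2 tick 2 v(1, 2): F3 above E3
  -> R3 @ bar 2 tick 3 v(1, 2): F3 above E3
  -> R4 @ bar 3 tick 0 v(0, 1): B2/A3 m7 untreated
  -> R7 @ bar 3 tick 0 v(2,): E3->D4 leap 10st
  -> R2 @ bar 4 tick 0 v(0, 1): B2/A3 m7 -> C3/C4 P8 similar
  -> R3 @ bar 4 tick 0 v(1, 2): C4 above B3
  -> R4 @ bar 4 tick 0 v(0, 2): C3/B3 M7 untreated
  -> R3 @ bar 4 tick 1 v(1, 2): C4 above B3
  -> R3 @ bar 4 tick 2 v(1, 2): C4 above B3
  -> R3 @ bar 4 tick 3 v(1, 2): C4 above B3
  -> R2 @ bar 5 tick 0 v(0, 2): C3/B3 M7 -> F3/F4 P8 similar
  -> R7 @ bar 5 tick 0 v(2,): B3->F4 leap 6st
  -> R8 @ bar 5 tick 0 v(0, 2): penult P8 not 3rd/6th
  -> R6 @ bar 6 tick 3 v(0, 2): closes on m3

(0, 0, R5, (0, 2))
(1, 0, R4, (0, 2))
(2, 0, R2, (0, 2))
(2, 0, R3, (1, 2))
(2, 1, R3, (1, 2))
(2, 2, R3, (1, 2))
(2, 3, R3, (1, 2))
(3, 0, R4, (0, 1))
(3, 0, R7, (2,))
(4, 0, R2, (0, 1))
(4, 0, R3, (1, 2))
(4, 0, R4, (0, 2))
(4, 1, R3, (1, 2))
(4, 2, R3, (1, 2))
(4, 3, R3, (1, 2))
(5, 0, R2, (0, 2))
(5, 0, R7, (2,))
(5, 0, R8, (0, 2))
(6, 3, R6, (0, 2))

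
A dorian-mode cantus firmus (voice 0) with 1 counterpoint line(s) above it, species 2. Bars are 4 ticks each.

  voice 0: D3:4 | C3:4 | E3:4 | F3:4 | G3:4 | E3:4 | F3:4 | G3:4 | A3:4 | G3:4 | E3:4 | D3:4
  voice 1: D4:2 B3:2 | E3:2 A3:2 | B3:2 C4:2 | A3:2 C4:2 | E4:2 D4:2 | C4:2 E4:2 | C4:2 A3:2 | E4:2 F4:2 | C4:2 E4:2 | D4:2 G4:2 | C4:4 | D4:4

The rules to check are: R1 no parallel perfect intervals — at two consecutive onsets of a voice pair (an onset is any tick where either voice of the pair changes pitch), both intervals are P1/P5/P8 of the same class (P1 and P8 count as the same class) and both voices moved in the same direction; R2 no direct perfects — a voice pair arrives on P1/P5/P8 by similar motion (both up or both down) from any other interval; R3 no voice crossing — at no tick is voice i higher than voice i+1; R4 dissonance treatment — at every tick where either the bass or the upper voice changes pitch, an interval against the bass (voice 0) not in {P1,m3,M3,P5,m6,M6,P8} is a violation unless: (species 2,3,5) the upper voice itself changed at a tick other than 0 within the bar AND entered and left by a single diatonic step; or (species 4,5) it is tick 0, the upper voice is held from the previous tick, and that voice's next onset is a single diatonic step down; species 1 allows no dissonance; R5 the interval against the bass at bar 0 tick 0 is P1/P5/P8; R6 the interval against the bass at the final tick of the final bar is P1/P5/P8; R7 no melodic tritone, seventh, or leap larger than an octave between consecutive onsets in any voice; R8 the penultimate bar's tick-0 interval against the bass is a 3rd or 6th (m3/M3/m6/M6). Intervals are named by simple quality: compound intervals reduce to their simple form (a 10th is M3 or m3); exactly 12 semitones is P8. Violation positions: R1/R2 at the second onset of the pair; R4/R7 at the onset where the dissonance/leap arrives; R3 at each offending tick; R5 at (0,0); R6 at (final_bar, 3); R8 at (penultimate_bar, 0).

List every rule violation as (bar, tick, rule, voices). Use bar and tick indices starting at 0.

bar 0: v0=D3 v1=D4 downbeat P8
bar 1: v0=C3 v1=E3 downbeat M3
bar 2: v0=E3 v1=B3 downbeat P5
bar 3: v0=F3 v1=A3 downbeat M3
bar 4: v0=G3 v1=E4 downbeat M6
bar 5: v0=E3 v1=C4 downbeat m6
bar 6: v0=F3 v1=C4 downbeat P5
bar 7: v0=G3 v1=E4 downbeat M6
bar 8: v0=A3 v1=C4 downbeat m3
bar 9: v0=G3 v1=D4 downbeat P5
bar 10: v0=E3 v1=C4 downbeat m6
bar 11: v0=D3 v1=D4 downbeat P8
  -> R2 @ bar 2 tick 0 v(0, 1): C3/A3 M6 -> E3/B3 P5 similar
  -> R4 @ bar 7 tick 2 v(0, 1): G3/F4 m7 untreated
  -> R1 @ bar 9 tick 0 v(0, 1): A3/E4 P5 -> G3/D4 P5 similar

(2, 0, R2, (0, 1))
(7, 2, R4, (0, 1))
(9, 0, R1, (0, 1))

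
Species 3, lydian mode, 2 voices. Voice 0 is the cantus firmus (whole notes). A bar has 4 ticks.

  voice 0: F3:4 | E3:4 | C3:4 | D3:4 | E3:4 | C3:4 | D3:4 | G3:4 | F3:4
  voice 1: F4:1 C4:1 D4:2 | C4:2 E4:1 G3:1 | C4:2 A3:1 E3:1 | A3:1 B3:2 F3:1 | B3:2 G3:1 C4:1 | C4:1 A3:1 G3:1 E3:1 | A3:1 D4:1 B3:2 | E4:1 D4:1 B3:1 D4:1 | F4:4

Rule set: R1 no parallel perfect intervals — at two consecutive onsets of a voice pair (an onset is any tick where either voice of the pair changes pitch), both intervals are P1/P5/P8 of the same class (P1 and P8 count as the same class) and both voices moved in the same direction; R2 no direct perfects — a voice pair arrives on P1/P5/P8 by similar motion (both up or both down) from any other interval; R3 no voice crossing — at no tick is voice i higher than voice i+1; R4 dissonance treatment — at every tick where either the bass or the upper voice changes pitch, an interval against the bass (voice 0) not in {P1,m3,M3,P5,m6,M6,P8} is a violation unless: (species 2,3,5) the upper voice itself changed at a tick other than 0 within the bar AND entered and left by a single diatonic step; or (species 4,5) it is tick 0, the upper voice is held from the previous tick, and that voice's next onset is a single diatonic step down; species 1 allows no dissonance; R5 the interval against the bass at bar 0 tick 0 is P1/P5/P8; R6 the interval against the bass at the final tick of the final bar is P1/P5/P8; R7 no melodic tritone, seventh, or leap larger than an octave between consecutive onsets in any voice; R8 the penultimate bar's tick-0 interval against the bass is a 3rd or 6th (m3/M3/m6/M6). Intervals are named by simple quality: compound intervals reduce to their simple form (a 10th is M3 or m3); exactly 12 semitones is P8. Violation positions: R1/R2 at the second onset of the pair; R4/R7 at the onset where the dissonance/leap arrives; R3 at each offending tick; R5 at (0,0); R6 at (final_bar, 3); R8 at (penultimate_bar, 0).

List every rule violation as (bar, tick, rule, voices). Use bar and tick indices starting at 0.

(3, 0, R2, (0, 1))
(3, 3, R7, (1,))
(4, 0, R2, (0, 1))
(4, 0, R7, (1,))
(6, 0, R2, (0, 1))

bar 0: v0=F3 v1=F4 downbeat P8
bar 1: v0=E3 v1=C4 downbeat m6
bar 2: v0=C3 v1=C4 downbeat P8
bar 3: v0=D3 v1=A3 downbeat P5
bar 4: v0=E3 v1=B3 downbeat P5
bar 5: v0=C3 v1=C4 downbeat P8
bar 6: v0=D3 v1=A3 downbeat P5
bar 7: v0=G3 v1=E4 downbeat M6
bar 8: v0=F3 v1=F4 downbeat P8
  -> R2 @ bar 3 tick 0 v(0, 1): C3/E3 M3 -> D3/A3 P5 similar
  -> R7 @ bar 3 tick 3 v(1,): B3->F3 leap 6st
  -> R2 @ bar 4 tick 0 v(0, 1): D3/F3 m3 -> E3/B3 P5 similar
  -> R7 @ bar 4 tick 0 v(1,): F3->B3 leap 6st
  -> R2 @ bar 6 tick 0 v(0, 1): C3/E3 M3 -> D3/A3 P5 similar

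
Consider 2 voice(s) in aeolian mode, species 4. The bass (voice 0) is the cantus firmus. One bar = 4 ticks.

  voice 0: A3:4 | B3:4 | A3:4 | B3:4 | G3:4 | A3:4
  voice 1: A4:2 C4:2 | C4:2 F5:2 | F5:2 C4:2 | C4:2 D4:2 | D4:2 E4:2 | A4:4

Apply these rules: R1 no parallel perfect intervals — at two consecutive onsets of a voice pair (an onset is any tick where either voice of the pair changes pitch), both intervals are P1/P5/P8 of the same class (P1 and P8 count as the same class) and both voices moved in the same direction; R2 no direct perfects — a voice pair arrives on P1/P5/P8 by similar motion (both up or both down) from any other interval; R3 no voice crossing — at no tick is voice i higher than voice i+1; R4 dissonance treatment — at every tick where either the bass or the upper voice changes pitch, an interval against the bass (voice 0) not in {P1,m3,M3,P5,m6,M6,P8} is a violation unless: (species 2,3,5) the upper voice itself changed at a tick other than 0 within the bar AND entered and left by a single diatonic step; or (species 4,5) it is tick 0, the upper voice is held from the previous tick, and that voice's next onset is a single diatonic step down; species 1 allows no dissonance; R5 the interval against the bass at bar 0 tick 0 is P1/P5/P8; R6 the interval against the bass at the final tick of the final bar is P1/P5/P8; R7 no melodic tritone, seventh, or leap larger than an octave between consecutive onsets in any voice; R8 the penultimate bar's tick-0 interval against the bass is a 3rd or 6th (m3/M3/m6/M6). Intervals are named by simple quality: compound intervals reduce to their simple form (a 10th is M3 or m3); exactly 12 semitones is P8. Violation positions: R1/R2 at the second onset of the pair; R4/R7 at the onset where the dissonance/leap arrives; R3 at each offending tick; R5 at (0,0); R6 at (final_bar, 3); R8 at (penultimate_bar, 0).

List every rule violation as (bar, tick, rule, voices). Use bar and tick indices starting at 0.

bar 0: v0=A3 v1=A4 downbeat P8
bar 1: v0=B3 v1=C4 downbeat m2
bar 2: v0=A3 v1=F5 downbeat m6
bar 3: v0=B3 v1=C4 downbeat m2
bar 4: v0=G3 v1=D4 downbeat P5
bar 5: v0=A3 v1=A4 downbeat P8
  -> R4 @ bar 1 tick 0 v(0, 1): B3/C4 m2 untreated
  -> R4 @ bar 1 tick 2 v(0, 1): B3/F5 TT untreated
  -> R7 @ bar 1 tick 2 v(1,): C4->F5 leap 17st
  -> R7 @ bar 2 tick 2 v(1,): F5->C4 leap 17st
  -> R4 @ bar 3 tick 0 v(0, 1): B3/C4 m2 untreated
  -> R8 @ bar 4 tick 0 v(0, 1): penult P5 not 3rd/6th
  -> R2 @ bar 5 tick 0 v(0, 1): G3/E4 M6 -> A3/A4 P8 similar

(1, 0, R4, (0, 1))
(1, 2, R4, (0, 1))
(1, 2, R7, (1,))
(2, 2, R7, (1,))
(3, 0, R4, (0, 1))
(4, 0, R8, (0, 1))
(5, 0, R2, (0, 1))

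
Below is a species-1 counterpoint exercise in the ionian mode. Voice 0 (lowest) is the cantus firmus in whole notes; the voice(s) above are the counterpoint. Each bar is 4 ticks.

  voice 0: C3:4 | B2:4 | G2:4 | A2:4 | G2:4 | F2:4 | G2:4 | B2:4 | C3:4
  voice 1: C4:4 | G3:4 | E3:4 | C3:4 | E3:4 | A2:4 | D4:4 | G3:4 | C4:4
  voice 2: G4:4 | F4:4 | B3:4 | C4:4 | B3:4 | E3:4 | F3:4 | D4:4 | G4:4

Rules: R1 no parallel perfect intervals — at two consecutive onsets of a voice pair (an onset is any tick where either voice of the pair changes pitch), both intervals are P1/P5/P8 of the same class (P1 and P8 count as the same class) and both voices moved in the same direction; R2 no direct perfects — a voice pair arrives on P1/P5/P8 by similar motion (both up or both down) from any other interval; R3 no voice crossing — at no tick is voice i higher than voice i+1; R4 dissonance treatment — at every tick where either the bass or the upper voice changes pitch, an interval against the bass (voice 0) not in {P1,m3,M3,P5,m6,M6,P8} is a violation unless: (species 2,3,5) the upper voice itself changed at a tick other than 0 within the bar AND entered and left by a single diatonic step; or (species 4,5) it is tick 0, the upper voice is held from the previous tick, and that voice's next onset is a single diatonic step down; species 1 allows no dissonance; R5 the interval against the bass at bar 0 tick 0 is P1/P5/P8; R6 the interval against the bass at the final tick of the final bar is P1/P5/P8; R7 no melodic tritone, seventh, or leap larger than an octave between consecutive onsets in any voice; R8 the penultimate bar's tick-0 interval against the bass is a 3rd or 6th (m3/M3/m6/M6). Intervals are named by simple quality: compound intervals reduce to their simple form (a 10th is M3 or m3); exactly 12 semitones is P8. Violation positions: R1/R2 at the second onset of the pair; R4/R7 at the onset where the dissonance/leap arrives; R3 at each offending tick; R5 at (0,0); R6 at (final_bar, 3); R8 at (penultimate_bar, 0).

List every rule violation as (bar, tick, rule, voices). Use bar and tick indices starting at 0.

(1, 0, R4, (0, 2))
(2, 0, R2, (1, 2))
(2, 0, R7, (2,))
(5, 0, R1, (1, 2))
(5, 0, R4, (0, 2))
(6, 0, R2, (0, 1))
(6, 0, R3, (1, 2))
(6, 0, R4, (0, 2))
(6, 0, R7, (1,))
(6, 1, R3, (1, 2))
(6, 2, R3, (1, 2))
(6, 3, R3, (1, 2))
(8, 0, R1, (1, 2))
(8, 0, R2, (0, 1))
(8, 0, R2, (0, 2))

bar 0: v0=C3 v1=C4 v2=G4 downbeat P5
bar 1: v0=B2 v1=G3 v2=F4 downbeat TT
bar 2: v0=G2 v1=E3 v2=B3 downbeat M3
bar 3: v0=A2 v1=C3 v2=C4 downbeat m3
bar 4: v0=G2 v1=E3 v2=B3 downbeat M3
bar 5: v0=F2 v1=A2 v2=E3 downbeat M7
bar 6: v0=G2 v1=D4 v2=F3 downbeat m7
bar 7: v0=B2 v1=G3 v2=D4 downbeat m3
bar 8: v0=C3 v1=C4 v2=G4 downbeat P5
  -> R4 @ bar 1 tick 0 v(0, 2): B2/F4 TT untreated
  -> R2 @ bar 2 tick 0 v(1, 2): G3/F4 m7 -> E3/B3 P5 similar
  -> R7 @ bar 2 tick 0 v(2,): F4->B3 leap 6st
  -> R1 @ bar 5 tick 0 v(1, 2): E3/B3 P5 -> A2/E3 P5 similar
  -> R4 @ bar 5 tick 0 v(0, 2): F2/E3 M7 untreated
  -> R2 @ bar 6 tick 0 v(0, 1): F2/A2 M3 -> G2/D4 P5 similar
  -> R3 @ bar 6 tick 0 v(1, 2): D4 above F3
  -> R4 @ bar 6 tick 0 v(0, 2): G2/F3 m7 untreated
  -> R7 @ bar 6 tick 0 v(1,): A2->D4 leap 17st
  -> R3 @ bar 6 tick 1 v(1, 2): D4 above F3
  -> R3 @ bar 6 tick 2 v(1, 2): D4 above F3
  -> R3 @ bar 6 tick 3 v(1, 2): D4 above F3
  -> R1 @ bar 8 tick 0 v(1, 2): G3/D4 P5 -> C4/G4 P5 similar
  -> R2 @ bar 8 tick 0 v(0, 1): B2/G3 m6 -> C3/C4 P8 similar
  -> R2 @ bar 8 tick 0 v(0, 2): B2/D4 m3 -> C3/G4 P5 similar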